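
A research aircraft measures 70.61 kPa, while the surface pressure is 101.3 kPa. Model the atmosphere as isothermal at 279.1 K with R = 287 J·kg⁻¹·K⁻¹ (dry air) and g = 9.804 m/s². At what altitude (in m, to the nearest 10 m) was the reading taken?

z ≈ 2950 m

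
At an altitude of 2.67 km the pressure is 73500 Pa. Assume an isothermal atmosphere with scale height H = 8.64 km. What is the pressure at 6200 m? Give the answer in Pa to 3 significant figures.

Between two levels, P₂ = P₁ exp(−Δz/H) with Δz = z₂ − z₁.
Δz = 6200.0 − 2670.0 = 3530.0 m; Δz/H = 3530.0/8640.0 = 0.40856.
P₂ = 73500 × exp(−0.40856) = 73500 × 0.66461 = 48849 Pa.

P ≈ 48800 Pa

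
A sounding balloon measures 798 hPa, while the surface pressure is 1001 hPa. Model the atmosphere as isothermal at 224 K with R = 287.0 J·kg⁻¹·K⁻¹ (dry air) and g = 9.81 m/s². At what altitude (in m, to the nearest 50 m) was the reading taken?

z ≈ 1500 m

Scale height: H = RT/g = 287.0 × 224 / 9.81 = 6553.3 m.
Invert the barometric formula: z = H ln(P₀/P).
P₀/P = 1001/798 = 1.2544; ln(1.2544) = 0.22666.
z = 6553.3 × 0.22666 = 1485.4 m.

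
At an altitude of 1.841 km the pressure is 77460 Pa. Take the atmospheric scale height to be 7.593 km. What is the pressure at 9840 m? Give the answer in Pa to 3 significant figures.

P ≈ 27000 Pa

Between two levels, P₂ = P₁ exp(−Δz/H) with Δz = z₂ − z₁.
Δz = 9840.0 − 1841.0 = 7999.0 m; Δz/H = 7999.0/7593.0 = 1.0535.
P₂ = 77460 × exp(−1.0535) = 77460 × 0.34872 = 27012 Pa.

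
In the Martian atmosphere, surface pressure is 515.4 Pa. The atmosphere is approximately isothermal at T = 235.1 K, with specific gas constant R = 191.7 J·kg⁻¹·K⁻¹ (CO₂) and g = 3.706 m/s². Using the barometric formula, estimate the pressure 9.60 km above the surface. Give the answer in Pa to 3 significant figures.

P ≈ 234 Pa

Scale height: H = RT/g = 191.7 × 235.1 / 3.706 = 12161 m.
Barometric formula: P = P₀ exp(−z/H).
z/H = 9600.0/12161 = 0.78941; exp(−0.78941) = 0.45411.
P = 515.4 × 0.45411 = 234.05 Pa.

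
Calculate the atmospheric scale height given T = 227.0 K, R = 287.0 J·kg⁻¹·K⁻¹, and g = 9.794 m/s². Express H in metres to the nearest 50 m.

The scale height of an isothermal atmosphere is H = RT/g.
H = 287.0 × 227.0 / 9.794 = 65149/9.794 = 6651.9 m.

H ≈ 6650 m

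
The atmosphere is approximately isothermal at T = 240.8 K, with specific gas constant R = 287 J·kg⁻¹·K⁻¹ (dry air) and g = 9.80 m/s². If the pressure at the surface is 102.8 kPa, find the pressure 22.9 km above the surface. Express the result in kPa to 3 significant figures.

P ≈ 4.00 kPa

Scale height: H = RT/g = 287 × 240.8 / 9.80 = 7052.0 m.
Barometric formula: P = P₀ exp(−z/H).
z/H = 22900/7052.0 = 3.2473; exp(−3.2473) = 0.038879.
P = 102.8 × 0.038879 = 3.9968 kPa.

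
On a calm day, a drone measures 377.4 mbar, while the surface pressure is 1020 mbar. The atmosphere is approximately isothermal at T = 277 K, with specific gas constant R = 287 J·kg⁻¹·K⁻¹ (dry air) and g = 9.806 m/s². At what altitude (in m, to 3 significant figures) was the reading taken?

z ≈ 8060 m

Scale height: H = RT/g = 287 × 277 / 9.806 = 8107.2 m.
Invert the barometric formula: z = H ln(P₀/P).
P₀/P = 1020/377.4 = 2.7027; ln(2.7027) = 0.99425.
z = 8107.2 × 0.99425 = 8060.6 m.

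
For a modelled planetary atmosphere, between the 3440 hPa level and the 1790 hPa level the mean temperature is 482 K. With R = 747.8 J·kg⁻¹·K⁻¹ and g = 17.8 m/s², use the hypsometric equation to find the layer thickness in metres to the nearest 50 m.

Δz ≈ 13250 m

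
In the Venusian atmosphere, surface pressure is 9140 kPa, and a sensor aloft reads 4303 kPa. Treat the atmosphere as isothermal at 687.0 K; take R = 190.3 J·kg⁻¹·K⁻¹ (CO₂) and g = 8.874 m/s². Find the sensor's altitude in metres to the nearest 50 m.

Scale height: H = RT/g = 190.3 × 687.0 / 8.874 = 14732 m.
Invert the barometric formula: z = H ln(P₀/P).
P₀/P = 9140/4303 = 2.1241; ln(2.1241) = 0.75335.
z = 14732 × 0.75335 = 11098 m.

z ≈ 11100 m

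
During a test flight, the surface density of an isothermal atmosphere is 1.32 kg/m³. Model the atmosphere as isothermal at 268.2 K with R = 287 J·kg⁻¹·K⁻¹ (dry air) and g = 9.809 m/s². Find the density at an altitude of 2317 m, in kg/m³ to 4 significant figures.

Scale height: H = RT/g = 287 × 268.2 / 9.809 = 7847.2 m.
In an isothermal atmosphere, density decays like pressure: ρ = ρ₀ exp(−z/H).
z/H = 2317.0/7847.2 = 0.29526; exp(−0.29526) = 0.74434.
ρ = 1.32 × 0.74434 = 0.98253 kg/m³.

ρ ≈ 0.9825 kg/m³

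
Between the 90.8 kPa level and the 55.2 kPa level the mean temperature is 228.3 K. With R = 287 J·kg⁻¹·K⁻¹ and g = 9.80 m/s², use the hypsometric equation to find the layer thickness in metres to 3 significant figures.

Δz ≈ 3330 m

Hypsometric equation: Δz = (R T̄/g) ln(P₁/P₂).
R T̄/g = 287 × 228.3 / 9.80 = 6685.9 m.
ln(90.8/55.2) = ln(1.6449) = 0.49768.
Δz = 6685.9 × 0.49768 = 3327.4 m.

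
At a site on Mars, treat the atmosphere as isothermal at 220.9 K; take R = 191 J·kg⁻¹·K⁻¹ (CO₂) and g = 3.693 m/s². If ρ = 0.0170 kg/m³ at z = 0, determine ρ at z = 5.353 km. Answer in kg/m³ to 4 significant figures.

ρ ≈ 0.01064 kg/m³

Scale height: H = RT/g = 191 × 220.9 / 3.693 = 11425 m.
In an isothermal atmosphere, density decays like pressure: ρ = ρ₀ exp(−z/H).
z/H = 5353.0/11425 = 0.46853; exp(−0.46853) = 0.62592.
ρ = 0.0170 × 0.62592 = 0.010641 kg/m³.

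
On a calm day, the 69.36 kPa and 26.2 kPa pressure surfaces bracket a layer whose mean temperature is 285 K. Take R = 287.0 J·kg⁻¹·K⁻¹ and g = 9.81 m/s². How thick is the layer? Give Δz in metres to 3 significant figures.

Hypsometric equation: Δz = (R T̄/g) ln(P₁/P₂).
R T̄/g = 287.0 × 285 / 9.81 = 8337.9 m.
ln(69.36/26.2) = ln(2.6473) = 0.97354.
Δz = 8337.9 × 0.97354 = 8117.3 m.

Δz ≈ 8120 m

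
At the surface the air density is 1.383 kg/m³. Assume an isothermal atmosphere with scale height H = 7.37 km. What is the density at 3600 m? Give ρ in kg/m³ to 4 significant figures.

ρ ≈ 0.8486 kg/m³

In an isothermal atmosphere, density decays like pressure: ρ = ρ₀ exp(−z/H).
z/H = 3600.0/7370.0 = 0.48847; exp(−0.48847) = 0.61356.
ρ = 1.383 × 0.61356 = 0.84855 kg/m³.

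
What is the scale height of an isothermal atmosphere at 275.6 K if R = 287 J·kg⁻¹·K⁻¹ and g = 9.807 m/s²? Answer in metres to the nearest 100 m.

H ≈ 8100 m

The scale height of an isothermal atmosphere is H = RT/g.
H = 287 × 275.6 / 9.807 = 79097/9.807 = 8065.4 m.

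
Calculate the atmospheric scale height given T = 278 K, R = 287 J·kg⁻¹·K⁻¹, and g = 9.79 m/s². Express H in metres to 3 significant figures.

The scale height of an isothermal atmosphere is H = RT/g.
H = 287 × 278 / 9.79 = 79786/9.79 = 8149.7 m.

H ≈ 8150 m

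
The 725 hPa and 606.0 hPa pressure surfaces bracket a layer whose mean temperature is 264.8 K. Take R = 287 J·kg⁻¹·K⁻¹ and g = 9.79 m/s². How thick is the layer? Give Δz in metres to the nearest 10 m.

Hypsometric equation: Δz = (R T̄/g) ln(P₁/P₂).
R T̄/g = 287 × 264.8 / 9.79 = 7762.8 m.
ln(725/606.0) = ln(1.1964) = 0.17932.
Δz = 7762.8 × 0.17932 = 1392.0 m.

Δz ≈ 1390 m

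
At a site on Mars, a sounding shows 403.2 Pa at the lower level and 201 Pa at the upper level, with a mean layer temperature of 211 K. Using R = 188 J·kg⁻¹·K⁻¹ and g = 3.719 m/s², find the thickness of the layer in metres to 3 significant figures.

Hypsometric equation: Δz = (R T̄/g) ln(P₁/P₂).
R T̄/g = 188 × 211 / 3.719 = 10666 m.
ln(403.2/201) = ln(2.0060) = 0.69614.
Δz = 10666 × 0.69614 = 7425.0 m.

Δz ≈ 7430 m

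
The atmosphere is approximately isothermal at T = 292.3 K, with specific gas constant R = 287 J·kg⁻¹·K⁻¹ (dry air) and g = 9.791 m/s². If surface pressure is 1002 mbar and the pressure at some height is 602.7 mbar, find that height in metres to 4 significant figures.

z ≈ 4355 m

Scale height: H = RT/g = 287 × 292.3 / 9.791 = 8568.1 m.
Invert the barometric formula: z = H ln(P₀/P).
P₀/P = 1002/602.7 = 1.6625; ln(1.6625) = 0.50832.
z = 8568.1 × 0.50832 = 4355.3 m.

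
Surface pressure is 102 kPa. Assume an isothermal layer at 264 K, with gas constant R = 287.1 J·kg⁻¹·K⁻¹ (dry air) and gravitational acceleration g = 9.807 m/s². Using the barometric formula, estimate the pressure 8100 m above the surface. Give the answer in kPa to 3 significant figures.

Scale height: H = RT/g = 287.1 × 264 / 9.807 = 7728.6 m.
Barometric formula: P = P₀ exp(−z/H).
z/H = 8100.0/7728.6 = 1.0481; exp(−1.0481) = 0.35060.
P = 102 × 0.35060 = 35.761 kPa.

P ≈ 35.8 kPa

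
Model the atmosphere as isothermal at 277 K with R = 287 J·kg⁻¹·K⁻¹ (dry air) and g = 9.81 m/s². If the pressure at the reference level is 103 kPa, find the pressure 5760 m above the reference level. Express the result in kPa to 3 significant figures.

P ≈ 50.6 kPa

Scale height: H = RT/g = 287 × 277 / 9.81 = 8103.9 m.
Barometric formula: P = P₀ exp(−z/H).
z/H = 5760.0/8103.9 = 0.71077; exp(−0.71077) = 0.49127.
P = 103 × 0.49127 = 50.601 kPa.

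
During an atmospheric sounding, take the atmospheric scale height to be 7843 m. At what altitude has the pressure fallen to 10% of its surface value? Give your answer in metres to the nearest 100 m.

z ≈ 18100 m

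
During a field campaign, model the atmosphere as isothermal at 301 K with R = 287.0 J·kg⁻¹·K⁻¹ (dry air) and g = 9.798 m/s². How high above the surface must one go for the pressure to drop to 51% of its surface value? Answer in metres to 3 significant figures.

z ≈ 5940 m

Scale height: H = RT/g = 287.0 × 301 / 9.798 = 8816.8 m.
Set P/P₀ = exp(−z/H) = 0.51, so z = −H ln(0.51).
−ln(0.51) = 0.67334; z = 8816.8 × 0.67334 = 5936.7 m.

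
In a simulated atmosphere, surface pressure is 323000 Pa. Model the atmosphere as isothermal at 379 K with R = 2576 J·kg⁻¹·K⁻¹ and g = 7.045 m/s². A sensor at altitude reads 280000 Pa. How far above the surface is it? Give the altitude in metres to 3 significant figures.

z ≈ 19800 m

Scale height: H = RT/g = 2576 × 379 / 7.045 = 138580 m.
Invert the barometric formula: z = H ln(P₀/P).
P₀/P = 323000/280000 = 1.1536; ln(1.1536) = 0.14289.
z = 138580 × 0.14289 = 19802 m.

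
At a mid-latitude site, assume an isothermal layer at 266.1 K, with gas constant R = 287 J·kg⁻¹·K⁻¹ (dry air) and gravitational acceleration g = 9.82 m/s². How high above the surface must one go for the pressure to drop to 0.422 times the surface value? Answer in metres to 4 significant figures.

Scale height: H = RT/g = 287 × 266.1 / 9.82 = 7777.1 m.
Set P/P₀ = exp(−z/H) = 0.422, so z = −H ln(0.422).
−ln(0.422) = 0.86275; z = 7777.1 × 0.86275 = 6709.7 m.

z ≈ 6710 m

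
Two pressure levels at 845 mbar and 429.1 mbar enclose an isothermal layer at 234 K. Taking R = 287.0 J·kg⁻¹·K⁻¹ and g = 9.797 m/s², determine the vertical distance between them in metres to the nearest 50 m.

Hypsometric equation: Δz = (R T̄/g) ln(P₁/P₂).
R T̄/g = 287.0 × 234 / 9.797 = 6855.0 m.
ln(845/429.1) = ln(1.9692) = 0.67763.
Δz = 6855.0 × 0.67763 = 4645.2 m.

Δz ≈ 4650 m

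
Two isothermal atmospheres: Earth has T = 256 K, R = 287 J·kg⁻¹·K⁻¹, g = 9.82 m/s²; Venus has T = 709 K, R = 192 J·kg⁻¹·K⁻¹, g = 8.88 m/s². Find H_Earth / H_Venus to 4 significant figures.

H = RT/g for each body.
H_Earth = 287 × 256 / 9.82 = 7481.9 m.
H_Venus = 192 × 709 / 8.88 = 15330 m.
H_Earth/H_Venus = 7481.9/15330 = 0.48806.

H_Earth/H_Venus ≈ 0.4881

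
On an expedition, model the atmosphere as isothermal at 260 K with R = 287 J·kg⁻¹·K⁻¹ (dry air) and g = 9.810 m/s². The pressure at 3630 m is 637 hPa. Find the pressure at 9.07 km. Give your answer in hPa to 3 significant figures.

P ≈ 312 hPa

Scale height: H = RT/g = 287 × 260 / 9.810 = 7606.5 m.
Between two levels, P₂ = P₁ exp(−Δz/H) with Δz = z₂ − z₁.
Δz = 9070.0 − 3630.0 = 5440.0 m; Δz/H = 5440.0/7606.5 = 0.71518.
P₂ = 637 × exp(−0.71518) = 637 × 0.48910 = 311.56 hPa.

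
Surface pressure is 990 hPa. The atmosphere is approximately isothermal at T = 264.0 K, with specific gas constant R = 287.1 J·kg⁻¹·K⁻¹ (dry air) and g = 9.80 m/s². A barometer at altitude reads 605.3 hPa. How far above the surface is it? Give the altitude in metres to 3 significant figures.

z ≈ 3810 m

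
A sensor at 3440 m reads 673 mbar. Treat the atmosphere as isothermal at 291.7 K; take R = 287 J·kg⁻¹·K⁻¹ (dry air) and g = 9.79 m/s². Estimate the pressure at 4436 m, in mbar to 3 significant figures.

P ≈ 599 mbar

Scale height: H = RT/g = 287 × 291.7 / 9.79 = 8551.4 m.
Between two levels, P₂ = P₁ exp(−Δz/H) with Δz = z₂ − z₁.
Δz = 4436.0 − 3440.0 = 996.00 m; Δz/H = 996.00/8551.4 = 0.11647.
P₂ = 673 × exp(−0.11647) = 673 × 0.89006 = 599.01 mbar.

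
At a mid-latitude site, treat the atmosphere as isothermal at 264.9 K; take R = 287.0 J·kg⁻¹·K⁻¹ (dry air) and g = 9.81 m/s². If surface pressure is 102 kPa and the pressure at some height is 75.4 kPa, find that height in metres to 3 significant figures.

z ≈ 2340 m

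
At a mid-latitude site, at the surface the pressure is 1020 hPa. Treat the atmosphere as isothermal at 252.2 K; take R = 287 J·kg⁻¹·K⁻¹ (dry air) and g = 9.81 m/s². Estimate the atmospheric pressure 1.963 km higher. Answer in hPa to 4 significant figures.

Scale height: H = RT/g = 287 × 252.2 / 9.81 = 7378.3 m.
Barometric formula: P = P₀ exp(−z/H).
z/H = 1963.0/7378.3 = 0.26605; exp(−0.26605) = 0.76640.
P = 1020 × 0.76640 = 781.73 hPa.

P ≈ 781.7 hPa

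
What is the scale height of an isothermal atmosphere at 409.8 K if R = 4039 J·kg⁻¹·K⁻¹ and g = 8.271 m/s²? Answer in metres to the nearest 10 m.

H ≈ 200120 m

The scale height of an isothermal atmosphere is H = RT/g.
H = 4039 × 409.8 / 8.271 = 1655200/8.271 = 200120 m.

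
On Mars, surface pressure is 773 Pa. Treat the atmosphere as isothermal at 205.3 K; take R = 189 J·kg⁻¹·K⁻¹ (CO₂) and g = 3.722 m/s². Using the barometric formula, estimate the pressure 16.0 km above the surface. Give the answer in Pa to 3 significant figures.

P ≈ 167 Pa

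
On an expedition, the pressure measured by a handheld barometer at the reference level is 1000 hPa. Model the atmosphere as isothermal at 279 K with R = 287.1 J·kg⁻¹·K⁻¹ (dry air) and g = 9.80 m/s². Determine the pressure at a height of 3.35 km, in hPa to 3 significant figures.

P ≈ 664 hPa

Scale height: H = RT/g = 287.1 × 279 / 9.80 = 8173.6 m.
Barometric formula: P = P₀ exp(−z/H).
z/H = 3350.0/8173.6 = 0.40986; exp(−0.40986) = 0.66374.
P = 1000 × 0.66374 = 663.74 hPa.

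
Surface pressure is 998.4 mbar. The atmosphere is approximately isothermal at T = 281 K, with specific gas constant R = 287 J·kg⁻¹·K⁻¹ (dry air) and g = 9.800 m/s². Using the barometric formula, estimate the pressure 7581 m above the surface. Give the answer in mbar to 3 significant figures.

P ≈ 397 mbar

Scale height: H = RT/g = 287 × 281 / 9.800 = 8229.3 m.
Barometric formula: P = P₀ exp(−z/H).
z/H = 7581.0/8229.3 = 0.92122; exp(−0.92122) = 0.39803.
P = 998.4 × 0.39803 = 397.39 mbar.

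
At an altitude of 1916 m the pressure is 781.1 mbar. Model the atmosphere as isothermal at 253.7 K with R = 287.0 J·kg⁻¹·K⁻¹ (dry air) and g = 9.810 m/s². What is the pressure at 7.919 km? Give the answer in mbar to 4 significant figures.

P ≈ 347.9 mbar

Scale height: H = RT/g = 287.0 × 253.7 / 9.810 = 7422.2 m.
Between two levels, P₂ = P₁ exp(−Δz/H) with Δz = z₂ − z₁.
Δz = 7919.0 − 1916.0 = 6003.0 m; Δz/H = 6003.0/7422.2 = 0.80879.
P₂ = 781.1 × exp(−0.80879) = 781.1 × 0.44540 = 347.90 mbar.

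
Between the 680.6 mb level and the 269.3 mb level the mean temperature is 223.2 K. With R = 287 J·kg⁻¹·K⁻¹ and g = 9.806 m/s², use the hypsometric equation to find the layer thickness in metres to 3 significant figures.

Δz ≈ 6060 m

Hypsometric equation: Δz = (R T̄/g) ln(P₁/P₂).
R T̄/g = 287 × 223.2 / 9.806 = 6532.6 m.
ln(680.6/269.3) = ln(2.5273) = 0.92715.
Δz = 6532.6 × 0.92715 = 6056.7 m.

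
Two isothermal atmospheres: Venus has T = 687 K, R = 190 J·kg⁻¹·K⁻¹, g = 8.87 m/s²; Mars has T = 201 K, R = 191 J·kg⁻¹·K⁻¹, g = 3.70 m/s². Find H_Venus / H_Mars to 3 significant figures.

H_Venus/H_Mars ≈ 1.42

H = RT/g for each body.
H_Venus = 190 × 687 / 8.87 = 14716 m.
H_Mars = 191 × 201 / 3.70 = 10376 m.
H_Venus/H_Mars = 14716/10376 = 1.4183.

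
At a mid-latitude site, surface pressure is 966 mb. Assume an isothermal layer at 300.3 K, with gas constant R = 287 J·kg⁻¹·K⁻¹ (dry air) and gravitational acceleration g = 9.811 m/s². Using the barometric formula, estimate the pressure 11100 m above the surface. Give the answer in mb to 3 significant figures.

P ≈ 273 mb

Scale height: H = RT/g = 287 × 300.3 / 9.811 = 8784.6 m.
Barometric formula: P = P₀ exp(−z/H).
z/H = 11100/8784.6 = 1.2636; exp(−1.2636) = 0.28263.
P = 966 × 0.28263 = 273.02 mb.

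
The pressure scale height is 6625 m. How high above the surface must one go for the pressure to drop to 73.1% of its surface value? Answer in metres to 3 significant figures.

z ≈ 2080 m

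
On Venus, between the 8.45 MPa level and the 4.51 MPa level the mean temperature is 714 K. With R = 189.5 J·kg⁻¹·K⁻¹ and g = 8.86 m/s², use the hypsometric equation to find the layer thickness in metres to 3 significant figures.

Δz ≈ 9590 m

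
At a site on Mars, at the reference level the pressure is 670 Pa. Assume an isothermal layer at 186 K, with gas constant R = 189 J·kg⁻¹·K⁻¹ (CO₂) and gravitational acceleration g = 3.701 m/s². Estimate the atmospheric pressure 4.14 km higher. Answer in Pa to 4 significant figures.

Scale height: H = RT/g = 189 × 186 / 3.701 = 9498.5 m.
Barometric formula: P = P₀ exp(−z/H).
z/H = 4140.0/9498.5 = 0.43586; exp(−0.43586) = 0.64671.
P = 670 × 0.64671 = 433.30 Pa.

P ≈ 433.3 Pa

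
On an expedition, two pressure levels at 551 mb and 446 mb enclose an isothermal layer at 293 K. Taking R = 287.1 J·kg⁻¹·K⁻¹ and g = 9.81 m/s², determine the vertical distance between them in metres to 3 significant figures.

Δz ≈ 1810 m

Hypsometric equation: Δz = (R T̄/g) ln(P₁/P₂).
R T̄/g = 287.1 × 293 / 9.81 = 8575.0 m.
ln(551/446) = ln(1.2354) = 0.21139.
Δz = 8575.0 × 0.21139 = 1812.7 m.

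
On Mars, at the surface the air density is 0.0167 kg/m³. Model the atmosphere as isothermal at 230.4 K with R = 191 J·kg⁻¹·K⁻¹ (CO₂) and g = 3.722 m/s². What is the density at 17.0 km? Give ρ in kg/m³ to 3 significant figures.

Scale height: H = RT/g = 191 × 230.4 / 3.722 = 11823 m.
In an isothermal atmosphere, density decays like pressure: ρ = ρ₀ exp(−z/H).
z/H = 17000/11823 = 1.4379; exp(−1.4379) = 0.23743.
ρ = 0.0167 × 0.23743 = 0.0039651 kg/m³.

ρ ≈ 0.00397 kg/m³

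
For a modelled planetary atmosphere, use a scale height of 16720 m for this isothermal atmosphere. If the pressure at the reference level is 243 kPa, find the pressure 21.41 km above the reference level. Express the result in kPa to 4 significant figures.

P ≈ 67.53 kPa

Barometric formula: P = P₀ exp(−z/H).
z/H = 21410/16720 = 1.2805; exp(−1.2805) = 0.27790.
P = 243 × 0.27790 = 67.530 kPa.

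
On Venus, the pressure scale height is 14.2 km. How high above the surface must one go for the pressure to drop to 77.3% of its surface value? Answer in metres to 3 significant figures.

Set P/P₀ = exp(−z/H) = 0.773, so z = −H ln(0.773).
−ln(0.773) = 0.25748; z = 14200 × 0.25748 = 3656.2 m.

z ≈ 3660 m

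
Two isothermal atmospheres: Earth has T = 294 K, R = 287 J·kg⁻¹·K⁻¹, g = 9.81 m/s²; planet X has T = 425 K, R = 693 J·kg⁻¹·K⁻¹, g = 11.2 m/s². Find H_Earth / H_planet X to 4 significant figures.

H = RT/g for each body.
H_Earth = 287 × 294 / 9.81 = 8601.2 m.
H_planet X = 693 × 425 / 11.2 = 26297 m.
H_Earth/H_planet X = 8601.2/26297 = 0.32708.

H_Earth/H_planet X ≈ 0.3271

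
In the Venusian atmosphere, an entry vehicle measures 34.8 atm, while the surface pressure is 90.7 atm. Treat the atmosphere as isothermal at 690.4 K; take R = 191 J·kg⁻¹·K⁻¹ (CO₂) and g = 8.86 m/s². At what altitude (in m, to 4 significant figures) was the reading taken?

z ≈ 14260 m

Scale height: H = RT/g = 191 × 690.4 / 8.86 = 14883 m.
Invert the barometric formula: z = H ln(P₀/P).
P₀/P = 90.7/34.8 = 2.6063; ln(2.6063) = 0.95793.
z = 14883 × 0.95793 = 14257 m.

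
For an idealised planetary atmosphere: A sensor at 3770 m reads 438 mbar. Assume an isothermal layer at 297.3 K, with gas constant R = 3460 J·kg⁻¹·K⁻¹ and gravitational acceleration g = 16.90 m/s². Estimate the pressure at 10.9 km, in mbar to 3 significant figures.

P ≈ 390 mbar

Scale height: H = RT/g = 3460 × 297.3 / 16.90 = 60867 m.
Between two levels, P₂ = P₁ exp(−Δz/H) with Δz = z₂ − z₁.
Δz = 10900 − 3770.0 = 7130.0 m; Δz/H = 7130.0/60867 = 0.11714.
P₂ = 438 × exp(−0.11714) = 438 × 0.88946 = 389.58 mbar.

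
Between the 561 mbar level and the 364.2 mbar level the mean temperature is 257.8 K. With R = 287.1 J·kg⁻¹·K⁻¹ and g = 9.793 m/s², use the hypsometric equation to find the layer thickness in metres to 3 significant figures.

Δz ≈ 3270 m

Hypsometric equation: Δz = (R T̄/g) ln(P₁/P₂).
R T̄/g = 287.1 × 257.8 / 9.793 = 7557.9 m.
ln(561/364.2) = ln(1.5404) = 0.43204.
Δz = 7557.9 × 0.43204 = 3265.3 m.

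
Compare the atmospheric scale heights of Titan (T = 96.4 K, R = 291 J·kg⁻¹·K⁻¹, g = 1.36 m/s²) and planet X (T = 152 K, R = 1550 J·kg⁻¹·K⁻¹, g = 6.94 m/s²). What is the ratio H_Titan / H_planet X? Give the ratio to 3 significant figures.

H = RT/g for each body.
H_Titan = 291 × 96.4 / 1.36 = 20627 m.
H_planet X = 1550 × 152 / 6.94 = 33948 m.
H_Titan/H_planet X = 20627/33948 = 0.60761.

H_Titan/H_planet X ≈ 0.608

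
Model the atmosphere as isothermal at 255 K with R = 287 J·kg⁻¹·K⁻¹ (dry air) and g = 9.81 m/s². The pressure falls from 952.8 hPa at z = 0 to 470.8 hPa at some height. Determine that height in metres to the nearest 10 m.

Scale height: H = RT/g = 287 × 255 / 9.81 = 7460.2 m.
Invert the barometric formula: z = H ln(P₀/P).
P₀/P = 952.8/470.8 = 2.0238; ln(2.0238) = 0.70498.
z = 7460.2 × 0.70498 = 5259.3 m.

z ≈ 5260 m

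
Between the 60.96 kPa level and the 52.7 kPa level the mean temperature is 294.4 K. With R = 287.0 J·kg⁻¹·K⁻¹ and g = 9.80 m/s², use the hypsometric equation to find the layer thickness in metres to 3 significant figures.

Δz ≈ 1260 m

Hypsometric equation: Δz = (R T̄/g) ln(P₁/P₂).
R T̄/g = 287.0 × 294.4 / 9.80 = 8621.7 m.
ln(60.96/52.7) = ln(1.1567) = 0.14557.
Δz = 8621.7 × 0.14557 = 1255.1 m.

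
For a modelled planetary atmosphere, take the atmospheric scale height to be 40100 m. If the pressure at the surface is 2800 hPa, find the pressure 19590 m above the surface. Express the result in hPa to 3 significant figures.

P ≈ 1720 hPa

Barometric formula: P = P₀ exp(−z/H).
z/H = 19590/40100 = 0.48853; exp(−0.48853) = 0.61353.
P = 2800 × 0.61353 = 1717.9 hPa.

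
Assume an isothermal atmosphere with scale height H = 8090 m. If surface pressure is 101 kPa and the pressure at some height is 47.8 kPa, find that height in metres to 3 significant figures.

z ≈ 6050 m

Invert the barometric formula: z = H ln(P₀/P).
P₀/P = 101/47.8 = 2.1130; ln(2.1130) = 0.74811.
z = 8090.0 × 0.74811 = 6052.2 m.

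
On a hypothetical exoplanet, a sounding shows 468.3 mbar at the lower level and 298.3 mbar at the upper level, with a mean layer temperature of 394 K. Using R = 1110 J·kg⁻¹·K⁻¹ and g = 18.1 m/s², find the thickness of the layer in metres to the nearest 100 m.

Δz ≈ 10900 m

Hypsometric equation: Δz = (R T̄/g) ln(P₁/P₂).
R T̄/g = 1110 × 394 / 18.1 = 24162 m.
ln(468.3/298.3) = ln(1.5699) = 0.45101.
Δz = 24162 × 0.45101 = 10897 m.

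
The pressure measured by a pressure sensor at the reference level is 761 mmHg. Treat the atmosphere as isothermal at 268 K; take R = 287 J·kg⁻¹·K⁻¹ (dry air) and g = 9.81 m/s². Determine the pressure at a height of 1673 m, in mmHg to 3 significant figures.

Scale height: H = RT/g = 287 × 268 / 9.81 = 7840.6 m.
Barometric formula: P = P₀ exp(−z/H).
z/H = 1673.0/7840.6 = 0.21338; exp(−0.21338) = 0.80785.
P = 761 × 0.80785 = 614.77 mmHg.

P ≈ 615 mmHg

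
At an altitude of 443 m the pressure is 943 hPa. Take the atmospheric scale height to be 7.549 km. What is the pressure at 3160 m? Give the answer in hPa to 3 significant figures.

P ≈ 658 hPa

Between two levels, P₂ = P₁ exp(−Δz/H) with Δz = z₂ − z₁.
Δz = 3160.0 − 443.00 = 2717.0 m; Δz/H = 2717.0/7549.0 = 0.35992.
P₂ = 943 × exp(−0.35992) = 943 × 0.69773 = 657.96 hPa.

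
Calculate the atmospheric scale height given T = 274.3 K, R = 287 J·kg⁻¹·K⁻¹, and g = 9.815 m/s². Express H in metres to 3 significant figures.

H ≈ 8020 m

The scale height of an isothermal atmosphere is H = RT/g.
H = 287 × 274.3 / 9.815 = 78724/9.815 = 8020.8 m.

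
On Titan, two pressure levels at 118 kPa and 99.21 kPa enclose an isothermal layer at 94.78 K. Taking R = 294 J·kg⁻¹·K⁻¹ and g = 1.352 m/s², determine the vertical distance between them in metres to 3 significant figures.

Hypsometric equation: Δz = (R T̄/g) ln(P₁/P₂).
R T̄/g = 294 × 94.78 / 1.352 = 20610 m.
ln(118/99.21) = ln(1.1894) = 0.17345.
Δz = 20610 × 0.17345 = 3574.8 m.

Δz ≈ 3570 m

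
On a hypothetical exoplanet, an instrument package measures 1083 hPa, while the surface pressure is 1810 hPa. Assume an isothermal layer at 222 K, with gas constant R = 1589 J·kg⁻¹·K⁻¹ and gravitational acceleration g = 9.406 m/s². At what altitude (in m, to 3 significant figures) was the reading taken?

z ≈ 19300 m

Scale height: H = RT/g = 1589 × 222 / 9.406 = 37504 m.
Invert the barometric formula: z = H ln(P₀/P).
P₀/P = 1810/1083 = 1.6713; ln(1.6713) = 0.51360.
z = 37504 × 0.51360 = 19262 m.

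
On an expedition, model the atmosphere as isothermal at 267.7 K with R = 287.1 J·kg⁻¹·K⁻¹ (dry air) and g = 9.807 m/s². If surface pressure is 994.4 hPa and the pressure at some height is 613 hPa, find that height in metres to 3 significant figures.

z ≈ 3790 m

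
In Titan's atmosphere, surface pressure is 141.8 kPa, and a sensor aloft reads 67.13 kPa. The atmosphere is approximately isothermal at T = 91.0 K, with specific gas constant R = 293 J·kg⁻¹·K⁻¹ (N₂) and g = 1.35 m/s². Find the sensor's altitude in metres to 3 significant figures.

z ≈ 14800 m

Scale height: H = RT/g = 293 × 91.0 / 1.35 = 19750 m.
Invert the barometric formula: z = H ln(P₀/P).
P₀/P = 141.8/67.13 = 2.1123; ln(2.1123) = 0.74778.
z = 19750 × 0.74778 = 14769 m.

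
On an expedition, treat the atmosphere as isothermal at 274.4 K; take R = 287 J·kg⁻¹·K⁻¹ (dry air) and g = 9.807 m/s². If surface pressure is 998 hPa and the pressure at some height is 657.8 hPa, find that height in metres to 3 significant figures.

Scale height: H = RT/g = 287 × 274.4 / 9.807 = 8030.3 m.
Invert the barometric formula: z = H ln(P₀/P).
P₀/P = 998/657.8 = 1.5172; ln(1.5172) = 0.41687.
z = 8030.3 × 0.41687 = 3347.6 m.

z ≈ 3350 m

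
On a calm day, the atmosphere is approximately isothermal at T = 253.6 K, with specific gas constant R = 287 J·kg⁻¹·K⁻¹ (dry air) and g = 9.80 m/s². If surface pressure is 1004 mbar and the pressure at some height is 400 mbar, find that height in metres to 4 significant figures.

Scale height: H = RT/g = 287 × 253.6 / 9.80 = 7426.9 m.
Invert the barometric formula: z = H ln(P₀/P).
P₀/P = 1004/400 = 2.5100; ln(2.5100) = 0.92028.
z = 7426.9 × 0.92028 = 6834.8 m.

z ≈ 6835 m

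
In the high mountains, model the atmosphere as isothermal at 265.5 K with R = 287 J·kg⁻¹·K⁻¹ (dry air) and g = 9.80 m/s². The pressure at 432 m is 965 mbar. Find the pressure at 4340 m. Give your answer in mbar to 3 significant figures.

Scale height: H = RT/g = 287 × 265.5 / 9.80 = 7775.4 m.
Between two levels, P₂ = P₁ exp(−Δz/H) with Δz = z₂ − z₁.
Δz = 4340.0 − 432.00 = 3908.0 m; Δz/H = 3908.0/7775.4 = 0.50261.
P₂ = 965 × exp(−0.50261) = 965 × 0.60495 = 583.78 mbar.

P ≈ 584 mbar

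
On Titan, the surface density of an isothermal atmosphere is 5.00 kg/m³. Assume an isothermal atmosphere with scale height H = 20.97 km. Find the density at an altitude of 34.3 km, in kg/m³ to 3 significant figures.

In an isothermal atmosphere, density decays like pressure: ρ = ρ₀ exp(−z/H).
z/H = 34300/20970 = 1.6357; exp(−1.6357) = 0.19482.
ρ = 5.00 × 0.19482 = 0.97410 kg/m³.

ρ ≈ 0.974 kg/m³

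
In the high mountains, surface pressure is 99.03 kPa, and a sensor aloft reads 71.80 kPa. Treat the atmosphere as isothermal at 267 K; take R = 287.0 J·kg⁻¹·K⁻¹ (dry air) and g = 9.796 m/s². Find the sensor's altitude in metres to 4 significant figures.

z ≈ 2515 m

Scale height: H = RT/g = 287.0 × 267 / 9.796 = 7822.5 m.
Invert the barometric formula: z = H ln(P₀/P).
P₀/P = 99.03/71.80 = 1.3792; ln(1.3792) = 0.32150.
z = 7822.5 × 0.32150 = 2514.9 m.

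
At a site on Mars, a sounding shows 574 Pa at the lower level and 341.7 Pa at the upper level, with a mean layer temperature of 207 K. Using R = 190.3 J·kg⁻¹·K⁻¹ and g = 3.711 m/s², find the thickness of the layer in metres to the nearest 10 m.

Δz ≈ 5510 m

Hypsometric equation: Δz = (R T̄/g) ln(P₁/P₂).
R T̄/g = 190.3 × 207 / 3.711 = 10615 m.
ln(574/341.7) = ln(1.6798) = 0.51867.
Δz = 10615 × 0.51867 = 5505.7 m.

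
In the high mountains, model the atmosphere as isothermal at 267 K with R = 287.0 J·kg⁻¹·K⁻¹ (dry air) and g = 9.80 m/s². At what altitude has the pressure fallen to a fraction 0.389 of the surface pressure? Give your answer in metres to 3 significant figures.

Scale height: H = RT/g = 287.0 × 267 / 9.80 = 7819.3 m.
Set P/P₀ = exp(−z/H) = 0.389, so z = −H ln(0.389).
−ln(0.389) = 0.94418; z = 7819.3 × 0.94418 = 7382.8 m.

z ≈ 7380 m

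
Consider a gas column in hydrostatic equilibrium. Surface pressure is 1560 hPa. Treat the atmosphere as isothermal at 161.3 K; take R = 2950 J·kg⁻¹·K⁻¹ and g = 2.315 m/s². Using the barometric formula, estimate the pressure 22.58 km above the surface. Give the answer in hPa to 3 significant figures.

P ≈ 1400 hPa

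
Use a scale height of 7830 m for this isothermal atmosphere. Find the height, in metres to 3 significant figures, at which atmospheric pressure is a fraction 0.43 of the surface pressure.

z ≈ 6610 m

Set P/P₀ = exp(−z/H) = 0.43, so z = −H ln(0.43).
−ln(0.43) = 0.84397; z = 7830.0 × 0.84397 = 6608.3 m.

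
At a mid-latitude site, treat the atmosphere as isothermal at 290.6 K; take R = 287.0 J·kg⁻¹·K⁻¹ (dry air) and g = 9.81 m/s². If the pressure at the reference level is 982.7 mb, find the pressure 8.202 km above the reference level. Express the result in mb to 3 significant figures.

P ≈ 374 mb

Scale height: H = RT/g = 287.0 × 290.6 / 9.81 = 8501.8 m.
Barometric formula: P = P₀ exp(−z/H).
z/H = 8202.0/8501.8 = 0.96474; exp(−0.96474) = 0.38108.
P = 982.7 × 0.38108 = 374.49 mb.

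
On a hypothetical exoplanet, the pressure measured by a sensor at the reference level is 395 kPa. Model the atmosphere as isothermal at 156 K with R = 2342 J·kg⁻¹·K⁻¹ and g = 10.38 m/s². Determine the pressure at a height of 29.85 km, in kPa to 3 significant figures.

Scale height: H = RT/g = 2342 × 156 / 10.38 = 35198 m.
Barometric formula: P = P₀ exp(−z/H).
z/H = 29850/35198 = 0.84806; exp(−0.84806) = 0.42824.
P = 395 × 0.42824 = 169.15 kPa.

P ≈ 169 kPa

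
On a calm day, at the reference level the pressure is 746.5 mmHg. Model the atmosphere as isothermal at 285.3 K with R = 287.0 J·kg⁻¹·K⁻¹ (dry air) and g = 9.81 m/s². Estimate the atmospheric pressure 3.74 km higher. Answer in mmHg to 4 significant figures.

P ≈ 476.9 mmHg

Scale height: H = RT/g = 287.0 × 285.3 / 9.81 = 8346.7 m.
Barometric formula: P = P₀ exp(−z/H).
z/H = 3740.0/8346.7 = 0.44808; exp(−0.44808) = 0.63885.
P = 746.5 × 0.63885 = 476.90 mmHg.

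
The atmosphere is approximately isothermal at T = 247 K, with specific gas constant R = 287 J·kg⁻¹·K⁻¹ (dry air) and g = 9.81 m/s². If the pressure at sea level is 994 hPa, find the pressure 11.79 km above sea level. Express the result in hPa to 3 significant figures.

P ≈ 194 hPa

Scale height: H = RT/g = 287 × 247 / 9.81 = 7226.2 m.
Barometric formula: P = P₀ exp(−z/H).
z/H = 11790/7226.2 = 1.6316; exp(−1.6316) = 0.19562.
P = 994 × 0.19562 = 194.45 hPa.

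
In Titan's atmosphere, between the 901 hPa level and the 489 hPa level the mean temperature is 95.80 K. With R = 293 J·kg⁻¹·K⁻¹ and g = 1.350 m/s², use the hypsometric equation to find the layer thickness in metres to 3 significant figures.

Δz ≈ 12700 m

Hypsometric equation: Δz = (R T̄/g) ln(P₁/P₂).
R T̄/g = 293 × 95.80 / 1.350 = 20792 m.
ln(901/489) = ln(1.8425) = 0.61112.
Δz = 20792 × 0.61112 = 12706 m.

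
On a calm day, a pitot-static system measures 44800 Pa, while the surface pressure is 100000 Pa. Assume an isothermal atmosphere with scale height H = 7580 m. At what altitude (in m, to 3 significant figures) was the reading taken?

z ≈ 6090 m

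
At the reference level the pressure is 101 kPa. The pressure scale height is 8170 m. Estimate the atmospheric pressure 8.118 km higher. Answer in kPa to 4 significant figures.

P ≈ 37.39 kPa

Barometric formula: P = P₀ exp(−z/H).
z/H = 8118.0/8170.0 = 0.99364; exp(−0.99364) = 0.37023.
P = 101 × 0.37023 = 37.393 kPa.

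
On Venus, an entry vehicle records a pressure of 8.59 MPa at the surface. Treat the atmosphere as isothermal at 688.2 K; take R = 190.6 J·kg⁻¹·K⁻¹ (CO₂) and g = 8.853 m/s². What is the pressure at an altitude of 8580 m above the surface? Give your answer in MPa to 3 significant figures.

P ≈ 4.81 MPa

Scale height: H = RT/g = 190.6 × 688.2 / 8.853 = 14817 m.
Barometric formula: P = P₀ exp(−z/H).
z/H = 8580.0/14817 = 0.57906; exp(−0.57906) = 0.56042.
P = 8.59 × 0.56042 = 4.8140 MPa.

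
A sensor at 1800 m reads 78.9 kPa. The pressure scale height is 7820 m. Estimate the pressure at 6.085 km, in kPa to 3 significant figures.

Between two levels, P₂ = P₁ exp(−Δz/H) with Δz = z₂ − z₁.
Δz = 6085.0 − 1800.0 = 4285.0 m; Δz/H = 4285.0/7820.0 = 0.54795.
P₂ = 78.9 × exp(−0.54795) = 78.9 × 0.57813 = 45.614 kPa.

P ≈ 45.6 kPa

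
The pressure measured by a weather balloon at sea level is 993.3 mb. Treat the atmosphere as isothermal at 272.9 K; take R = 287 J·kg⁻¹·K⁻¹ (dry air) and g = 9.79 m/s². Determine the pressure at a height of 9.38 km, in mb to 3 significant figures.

P ≈ 308 mb

Scale height: H = RT/g = 287 × 272.9 / 9.79 = 8000.2 m.
Barometric formula: P = P₀ exp(−z/H).
z/H = 9380.0/8000.2 = 1.1725; exp(−1.1725) = 0.30959.
P = 993.3 × 0.30959 = 307.52 mb.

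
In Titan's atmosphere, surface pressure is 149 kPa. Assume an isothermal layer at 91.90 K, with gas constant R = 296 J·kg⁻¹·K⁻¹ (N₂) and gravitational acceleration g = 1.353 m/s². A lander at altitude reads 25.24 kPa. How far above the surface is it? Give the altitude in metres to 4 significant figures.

z ≈ 35700 m

Scale height: H = RT/g = 296 × 91.90 / 1.353 = 20105 m.
Invert the barometric formula: z = H ln(P₀/P).
P₀/P = 149/25.24 = 5.9033; ln(5.9033) = 1.7755.
z = 20105 × 1.7755 = 35696 m.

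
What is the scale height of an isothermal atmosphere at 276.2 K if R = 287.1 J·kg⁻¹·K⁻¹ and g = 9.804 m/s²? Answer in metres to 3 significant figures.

The scale height of an isothermal atmosphere is H = RT/g.
H = 287.1 × 276.2 / 9.804 = 79297/9.804 = 8088.2 m.

H ≈ 8090 m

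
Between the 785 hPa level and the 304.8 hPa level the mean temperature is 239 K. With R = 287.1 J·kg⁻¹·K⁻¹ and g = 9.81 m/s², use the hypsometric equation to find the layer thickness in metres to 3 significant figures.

Δz ≈ 6620 m

Hypsometric equation: Δz = (R T̄/g) ln(P₁/P₂).
R T̄/g = 287.1 × 239 / 9.81 = 6994.6 m.
ln(785/304.8) = ln(2.5755) = 0.94604.
Δz = 6994.6 × 0.94604 = 6617.2 m.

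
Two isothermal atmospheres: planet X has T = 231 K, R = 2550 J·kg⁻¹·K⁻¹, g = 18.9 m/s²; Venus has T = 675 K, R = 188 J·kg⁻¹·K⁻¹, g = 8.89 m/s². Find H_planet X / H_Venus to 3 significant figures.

H = RT/g for each body.
H_planet X = 2550 × 231 / 18.9 = 31167 m.
H_Venus = 188 × 675 / 8.89 = 14274 m.
H_planet X/H_Venus = 31167/14274 = 2.1835.

H_planet X/H_Venus ≈ 2.18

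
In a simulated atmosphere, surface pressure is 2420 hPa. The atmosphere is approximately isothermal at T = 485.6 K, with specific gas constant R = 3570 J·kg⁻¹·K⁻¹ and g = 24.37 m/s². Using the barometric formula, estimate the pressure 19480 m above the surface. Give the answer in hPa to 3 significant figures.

P ≈ 1840 hPa

Scale height: H = RT/g = 3570 × 485.6 / 24.37 = 71136 m.
Barometric formula: P = P₀ exp(−z/H).
z/H = 19480/71136 = 0.27384; exp(−0.27384) = 0.76045.
P = 2420 × 0.76045 = 1840.3 hPa.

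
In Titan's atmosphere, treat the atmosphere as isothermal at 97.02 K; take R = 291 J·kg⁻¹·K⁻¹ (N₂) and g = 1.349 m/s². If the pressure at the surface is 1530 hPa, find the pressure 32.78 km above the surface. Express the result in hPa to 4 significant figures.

Scale height: H = RT/g = 291 × 97.02 / 1.349 = 20929 m.
Barometric formula: P = P₀ exp(−z/H).
z/H = 32780/20929 = 1.5662; exp(−1.5662) = 0.20884.
P = 1530 × 0.20884 = 319.53 hPa.

P ≈ 319.5 hPa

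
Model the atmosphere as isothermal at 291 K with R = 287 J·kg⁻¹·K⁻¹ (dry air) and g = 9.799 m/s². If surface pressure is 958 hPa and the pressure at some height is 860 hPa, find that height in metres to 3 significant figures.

z ≈ 920 m

Scale height: H = RT/g = 287 × 291 / 9.799 = 8523.0 m.
Invert the barometric formula: z = H ln(P₀/P).
P₀/P = 958/860 = 1.1140; ln(1.1140) = 0.10796.
z = 8523.0 × 0.10796 = 920.14 m.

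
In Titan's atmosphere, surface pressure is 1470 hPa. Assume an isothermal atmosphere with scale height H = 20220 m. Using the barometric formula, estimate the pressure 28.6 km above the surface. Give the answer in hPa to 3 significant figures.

Barometric formula: P = P₀ exp(−z/H).
z/H = 28600/20220 = 1.4144; exp(−1.4144) = 0.24307.
P = 1470 × 0.24307 = 357.31 hPa.

P ≈ 357 hPa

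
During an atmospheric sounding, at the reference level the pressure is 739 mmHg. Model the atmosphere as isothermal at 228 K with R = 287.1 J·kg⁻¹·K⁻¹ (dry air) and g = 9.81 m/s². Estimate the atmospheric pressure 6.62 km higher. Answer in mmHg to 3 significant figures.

Scale height: H = RT/g = 287.1 × 228 / 9.81 = 6672.7 m.
Barometric formula: P = P₀ exp(−z/H).
z/H = 6620.0/6672.7 = 0.99210; exp(−0.99210) = 0.37080.
P = 739 × 0.37080 = 274.02 mmHg.

P ≈ 274 mmHg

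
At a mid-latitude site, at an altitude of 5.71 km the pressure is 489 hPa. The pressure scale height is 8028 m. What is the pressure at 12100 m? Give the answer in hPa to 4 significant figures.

P ≈ 220.6 hPa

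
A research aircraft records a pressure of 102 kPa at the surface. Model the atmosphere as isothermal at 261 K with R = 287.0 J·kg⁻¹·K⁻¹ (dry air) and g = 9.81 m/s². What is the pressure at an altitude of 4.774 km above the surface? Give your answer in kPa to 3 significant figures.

Scale height: H = RT/g = 287.0 × 261 / 9.81 = 7635.8 m.
Barometric formula: P = P₀ exp(−z/H).
z/H = 4774.0/7635.8 = 0.62521; exp(−0.62521) = 0.53515.
P = 102 × 0.53515 = 54.585 kPa.

P ≈ 54.6 kPa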